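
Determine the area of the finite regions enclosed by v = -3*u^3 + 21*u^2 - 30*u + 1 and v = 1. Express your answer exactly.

253/4

Set the curves equal: -3*u^3 + 21*u^2 - 30*u + 1 = 1, so -3*u^3 + 21*u^2 - 30*u = 0, which factors as -3*u*(u - 5)*(u - 2) = 0. The curves meet at u = 0, 2, 5.
On [0, 2], v = 1 is on top; that piece has area ∫[0,2] (-(-3*u^3 + 21*u^2 - 30*u)) du = 16.
On [2, 5], v = -3*u^3 + 21*u^2 - 30*u + 1 is on top; that piece has area ∫[2,5] (-3*u^3 + 21*u^2 - 30*u) du = 189/4.
Total enclosed area = 16 + 189/4 = 253/4.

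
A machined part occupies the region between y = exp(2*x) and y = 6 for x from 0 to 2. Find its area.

The difference (exp(2*x)) - (6) = exp(2*x) - 6 changes sign at x = log(6)/2 inside [0, 2], so split the integral there.
∫[0,log(6)/2] (exp(2*x) - 6) dx = 5/2 - log(216); the area of that piece is -5/2 + log(216).
∫[log(6)/2,2] (exp(2*x) - 6) dx = -15 + 3*log(6) + exp(4)/2.
Total area = (-5/2 + log(216)) + (-15 + 3*log(6) + exp(4)/2) = -35/2 + 6*log(6) + exp(4)/2.

-35/2 + 6*log(6) + exp(4)/2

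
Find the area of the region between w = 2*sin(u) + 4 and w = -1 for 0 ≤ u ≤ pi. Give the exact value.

4 + 5*pi

On [0, pi], (2*sin(u) + 4) - (-1) = 2*sin(u) + 5 is ≥ 0 throughout, so the area is a single integral of |2*sin(u) + 5|.
∫[0,pi] (2*sin(u) + 5) du = 4 + 5*pi.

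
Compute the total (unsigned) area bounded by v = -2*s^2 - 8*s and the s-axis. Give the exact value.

The curve meets the s-axis where -2*s^2 - 8*s = 0, i.e. -2*s*(s + 4) = 0, at s = -4, 0.
On [-4, 0] the curve lies above the axis; ∫[-4,0] (-2*s^2 - 8*s) ds = 64/3, giving area 64/3.

64/3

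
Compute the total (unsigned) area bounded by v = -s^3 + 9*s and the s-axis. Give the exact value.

81/2

The curve meets the s-axis where -s^3 + 9*s = 0, i.e. -s*(s - 3)*(s + 3) = 0, at s = -3, 0, 3.
On [-3, 0] the curve lies below the axis; ∫[-3,0] (-s^3 + 9*s) ds = -81/4, giving area 81/4.
On [0, 3] the curve lies above the axis; ∫[0,3] (-s^3 + 9*s) ds = 81/4, giving area 81/4.
Total area = 81/4 + 81/4 = 81/2.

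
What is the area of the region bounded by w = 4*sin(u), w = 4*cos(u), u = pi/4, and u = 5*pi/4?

8*sqrt(2)

On [pi/4, 5*pi/4], (4*sin(u)) - (4*cos(u)) = 4*sin(u) - 4*cos(u) is ≥ 0 throughout, so the area is a single integral of |4*sin(u) - 4*cos(u)|.
∫[pi/4,5*pi/4] (4*sin(u) - 4*cos(u)) du = 8*sqrt(2).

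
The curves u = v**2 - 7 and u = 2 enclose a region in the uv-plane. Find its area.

36

Both boundary curves give u as a function of v, so integrate with respect to v. Setting them equal: v**2 - 9 = 0, i.e. (v - 3)*(v + 3) = 0, so they meet at v = -3, 3.
For v in [-3, 3], u = v**2 - 7 is on the left; area = ∫[-3,3] (-(v**2 - 9)) dv = 36.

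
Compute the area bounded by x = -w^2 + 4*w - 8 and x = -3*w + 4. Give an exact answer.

1/6

Both boundary curves give x as a function of w, so integrate with respect to w. Setting them equal: -w^2 + 7*w - 12 = 0, i.e. -(w - 4)*(w - 3) = 0, so they meet at w = 3, 4.
For w in [3, 4], x = -w^2 + 4*w - 8 is on the right; area = ∫[3,4] (-w^2 + 7*w - 12) dw = 1/6.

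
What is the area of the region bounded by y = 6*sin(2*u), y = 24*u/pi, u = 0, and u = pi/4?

3 - 3*pi/4

On [0, pi/4], (6*sin(2*u)) - (24*u/pi) = -24*u/pi + 6*sin(2*u) is ≥ 0 throughout, so the area is a single integral of |-24*u/pi + 6*sin(2*u)|.
∫[0,pi/4] (-24*u/pi + 6*sin(2*u)) du = 3 - 3*pi/4.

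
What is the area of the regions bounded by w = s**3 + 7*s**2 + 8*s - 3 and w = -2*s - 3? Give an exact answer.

253/12

Set the curves equal: s**3 + 7*s**2 + 8*s - 3 = -2*s - 3, so s**3 + 7*s**2 + 10*s = 0, which factors as s*(s + 2)*(s + 5) = 0. The curves meet at s = -5, -2, 0.
On [-5, -2], w = s**3 + 7*s**2 + 8*s - 3 is on top; that piece has area ∫[-5,-2] (s**3 + 7*s**2 + 10*s) ds = 63/4.
On [-2, 0], w = -2*s - 3 is on top; that piece has area ∫[-2,0] (-(s**3 + 7*s**2 + 10*s)) ds = 16/3.
Total enclosed area = 63/4 + 16/3 = 253/12.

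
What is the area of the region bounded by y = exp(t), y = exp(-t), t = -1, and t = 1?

The difference (exp(t)) - (exp(-t)) = exp(t) - exp(-t) changes sign at t = 0 inside [-1, 1], so split the integral there.
∫[-1,0] (exp(t) - exp(-t)) dt = -exp(1) - exp(-1) + 2; the area of that piece is -2 + exp(-1) + exp(1).
∫[0,1] (exp(t) - exp(-t)) dt = -2 + exp(-1) + exp(1).
Total area = (-2 + exp(-1) + exp(1)) + (-2 + exp(-1) + exp(1)) = -4 + 2*exp(-1) + 2*exp(1).

-4 + 2*exp(-1) + 2*exp(1)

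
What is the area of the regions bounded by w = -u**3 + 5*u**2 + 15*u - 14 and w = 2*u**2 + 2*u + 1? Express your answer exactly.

Set the curves equal: -u**3 + 5*u**2 + 15*u - 14 = 2*u**2 + 2*u + 1, so -u**3 + 3*u**2 + 13*u - 15 = 0, which factors as -(u - 5)*(u - 1)*(u + 3) = 0. The curves meet at u = -3, 1, 5.
On [-3, 1], w = 2*u**2 + 2*u + 1 is on top; that piece has area ∫[-3,1] (-(-u**3 + 3*u**2 + 13*u - 15)) du = 64.
On [1, 5], w = -u**3 + 5*u**2 + 15*u - 14 is on top; that piece has area ∫[1,5] (-u**3 + 3*u**2 + 13*u - 15) du = 64.
Total enclosed area = 64 + 64 = 128.

128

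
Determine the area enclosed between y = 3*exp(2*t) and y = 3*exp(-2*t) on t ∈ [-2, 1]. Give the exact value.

The difference (3*exp(2*t)) - (3*exp(-2*t)) = 3*exp(2*t) - 3*exp(-2*t) changes sign at t = 0 inside [-2, 1], so split the integral there.
∫[-2,0] (3*exp(2*t) - 3*exp(-2*t)) dt = -3*exp(4)/2 - 3*exp(-4)/2 + 3; the area of that piece is -3 + 3*exp(-4)/2 + 3*exp(4)/2.
∫[0,1] (3*exp(2*t) - 3*exp(-2*t)) dt = -3 + 3*exp(-2)/2 + 3*exp(2)/2.
Total area = (-3 + 3*exp(-4)/2 + 3*exp(4)/2) + (-3 + 3*exp(-2)/2 + 3*exp(2)/2) = -6 + 3*exp(-4)/2 + 3*exp(-2)/2 + 3*exp(2)/2 + 3*exp(4)/2.

-6 + 3*exp(-4)/2 + 3*exp(-2)/2 + 3*exp(2)/2 + 3*exp(4)/2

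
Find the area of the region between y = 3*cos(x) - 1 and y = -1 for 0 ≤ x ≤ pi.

The difference (3*cos(x) - 1) - (-1) = 3*cos(x) changes sign at x = pi/2 inside [0, pi], so split the integral there.
∫[0,pi/2] (3*cos(x)) dx = 3.
∫[pi/2,pi] (3*cos(x)) dx = -3; the area of that piece is 3.
Total area = 3 + 3 = 6.

6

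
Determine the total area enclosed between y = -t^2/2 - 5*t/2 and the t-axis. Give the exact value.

125/12

The curve meets the t-axis where -t^2/2 - 5*t/2 = 0, i.e. -t*(t + 5)/2 = 0, at t = -5, 0.
On [-5, 0] the curve lies above the axis; ∫[-5,0] (-t^2/2 - 5*t/2) dt = 125/12, giving area 125/12.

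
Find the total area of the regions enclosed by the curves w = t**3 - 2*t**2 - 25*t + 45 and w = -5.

2459/6

Set the curves equal: t**3 - 2*t**2 - 25*t + 45 = -5, so t**3 - 2*t**2 - 25*t + 50 = 0, which factors as (t - 5)*(t - 2)*(t + 5) = 0. The curves meet at t = -5, 2, 5.
On [-5, 2], w = t**3 - 2*t**2 - 25*t + 45 is on top; that piece has area ∫[-5,2] (t**3 - 2*t**2 - 25*t + 50) dt = 4459/12.
On [2, 5], w = -5 is on top; that piece has area ∫[2,5] (-(t**3 - 2*t**2 - 25*t + 50)) dt = 153/4.
Total enclosed area = 4459/12 + 153/4 = 2459/6.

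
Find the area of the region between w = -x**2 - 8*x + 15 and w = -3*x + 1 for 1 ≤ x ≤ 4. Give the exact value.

The difference (-x**2 - 8*x + 15) - (-3*x + 1) = -x**2 - 5*x + 14 changes sign at x = 2 inside [1, 4], so split the integral there.
∫[1,2] (-x**2 - 5*x + 14) dx = 25/6.
∫[2,4] (-x**2 - 5*x + 14) dx = -62/3; the area of that piece is 62/3.
Total area = 25/6 + 62/3 = 149/6.

149/6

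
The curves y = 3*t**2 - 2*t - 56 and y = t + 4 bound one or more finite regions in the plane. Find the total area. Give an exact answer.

729/2

Set the curves equal: 3*t**2 - 2*t - 56 = t + 4, so 3*t**2 - 3*t - 60 = 0, which factors as 3*(t - 5)*(t + 4) = 0. The curves meet at t = -4, 5.
On [-4, 5], y = t + 4 is on top; that piece has area ∫[-4,5] (-(3*t**2 - 3*t - 60)) dt = 729/2.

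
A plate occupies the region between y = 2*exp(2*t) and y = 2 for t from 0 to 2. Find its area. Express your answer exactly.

On [0, 2], (2*exp(2*t)) - (2) = 2*exp(2*t) - 2 is ≥ 0 throughout, so the area is a single integral of |2*exp(2*t) - 2|.
∫[0,2] (2*exp(2*t) - 2) dt = -5 + exp(4).

-5 + exp(4)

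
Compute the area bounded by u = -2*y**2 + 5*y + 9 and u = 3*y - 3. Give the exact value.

125/3

Both boundary curves give u as a function of y, so integrate with respect to y. Setting them equal: -2*y**2 + 2*y + 12 = 0, i.e. -2*(y - 3)*(y + 2) = 0, so they meet at y = -2, 3.
For y in [-2, 3], u = -2*y**2 + 5*y + 9 is on the right; area = ∫[-2,3] (-2*y**2 + 2*y + 12) dy = 125/3.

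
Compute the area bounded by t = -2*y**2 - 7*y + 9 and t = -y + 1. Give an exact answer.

125/3

Both boundary curves give t as a function of y, so integrate with respect to y. Setting them equal: -2*y**2 - 6*y + 8 = 0, i.e. -2*(y - 1)*(y + 4) = 0, so they meet at y = -4, 1.
For y in [-4, 1], t = -2*y**2 - 7*y + 9 is on the right; area = ∫[-4,1] (-2*y**2 - 6*y + 8) dy = 125/3.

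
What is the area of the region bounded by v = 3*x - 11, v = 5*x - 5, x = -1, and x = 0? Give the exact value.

On [-1, 0], (3*x - 11) - (5*x - 5) = -2*x - 6 is ≤ 0 throughout, so the area is a single integral of |-2*x - 6|.
∫[-1,0] (-2*x - 6) dx = -5; the area of that piece is 5.

5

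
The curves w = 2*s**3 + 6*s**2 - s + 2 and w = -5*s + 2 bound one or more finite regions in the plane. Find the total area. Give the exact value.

Set the curves equal: 2*s**3 + 6*s**2 - s + 2 = -5*s + 2, so 2*s**3 + 6*s**2 + 4*s = 0, which factors as 2*s*(s + 1)*(s + 2) = 0. The curves meet at s = -2, -1, 0.
On [-2, -1], w = 2*s**3 + 6*s**2 - s + 2 is on top; that piece has area ∫[-2,-1] (2*s**3 + 6*s**2 + 4*s) ds = 1/2.
On [-1, 0], w = -5*s + 2 is on top; that piece has area ∫[-1,0] (-(2*s**3 + 6*s**2 + 4*s)) ds = 1/2.
Total enclosed area = 1/2 + 1/2 = 1.

1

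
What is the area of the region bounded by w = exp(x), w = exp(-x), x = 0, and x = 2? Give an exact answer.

On [0, 2], (exp(x)) - (exp(-x)) = exp(x) - exp(-x) is ≥ 0 throughout, so the area is a single integral of |exp(x) - exp(-x)|.
∫[0,2] (exp(x) - exp(-x)) dx = -2 + exp(-2) + exp(2).

-2 + exp(-2) + exp(2)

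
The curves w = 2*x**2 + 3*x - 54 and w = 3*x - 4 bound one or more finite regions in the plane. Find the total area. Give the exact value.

Set the curves equal: 2*x**2 + 3*x - 54 = 3*x - 4, so 2*x**2 - 50 = 0, which factors as 2*(x - 5)*(x + 5) = 0. The curves meet at x = -5, 5.
On [-5, 5], w = 3*x - 4 is on top; that piece has area ∫[-5,5] (-(2*x**2 - 50)) dx = 1000/3.

1000/3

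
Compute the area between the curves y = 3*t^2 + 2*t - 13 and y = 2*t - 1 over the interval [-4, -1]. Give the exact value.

37

The difference (3*t^2 + 2*t - 13) - (2*t - 1) = 3*t^2 - 12 changes sign at t = -2 inside [-4, -1], so split the integral there.
∫[-4,-2] (3*t^2 - 12) dt = 32.
∫[-2,-1] (3*t^2 - 12) dt = -5; the area of that piece is 5.
Total area = 32 + 5 = 37.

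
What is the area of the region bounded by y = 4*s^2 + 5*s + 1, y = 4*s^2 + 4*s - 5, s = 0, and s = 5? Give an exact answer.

85/2

On [0, 5], (4*s^2 + 5*s + 1) - (4*s^2 + 4*s - 5) = s + 6 is ≥ 0 throughout, so the area is a single integral of |s + 6|.
∫[0,5] (s + 6) ds = 85/2.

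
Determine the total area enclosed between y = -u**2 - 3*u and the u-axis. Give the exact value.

9/2

The curve meets the u-axis where -u**2 - 3*u = 0, i.e. -u*(u + 3) = 0, at u = -3, 0.
On [-3, 0] the curve lies above the axis; ∫[-3,0] (-u**2 - 3*u) du = 9/2, giving area 9/2.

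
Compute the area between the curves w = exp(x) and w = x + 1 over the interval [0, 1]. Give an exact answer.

-5/2 + exp(1)

On [0, 1], (exp(x)) - (x + 1) = -x + exp(x) - 1 is ≥ 0 throughout, so the area is a single integral of |-x + exp(x) - 1|.
∫[0,1] (-x + exp(x) - 1) dx = -5/2 + exp(1).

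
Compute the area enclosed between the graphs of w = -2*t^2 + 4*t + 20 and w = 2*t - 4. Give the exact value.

343/3

Set the curves equal: -2*t^2 + 4*t + 20 = 2*t - 4, so -2*t^2 + 2*t + 24 = 0, which factors as -2*(t - 4)*(t + 3) = 0. The curves meet at t = -3, 4.
On [-3, 4], w = -2*t^2 + 4*t + 20 is on top; that piece has area ∫[-3,4] (-2*t^2 + 2*t + 24) dt = 343/3.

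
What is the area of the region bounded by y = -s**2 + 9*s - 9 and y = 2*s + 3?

Set the curves equal: -s**2 + 9*s - 9 = 2*s + 3, so -s**2 + 7*s - 12 = 0, which factors as -(s - 4)*(s - 3) = 0. The curves meet at s = 3, 4.
On [3, 4], y = -s**2 + 9*s - 9 is on top; that piece has area ∫[3,4] (-s**2 + 7*s - 12) ds = 1/6.

1/6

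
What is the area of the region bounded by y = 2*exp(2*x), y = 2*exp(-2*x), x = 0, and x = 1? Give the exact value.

On [0, 1], (2*exp(2*x)) - (2*exp(-2*x)) = 2*exp(2*x) - 2*exp(-2*x) is ≥ 0 throughout, so the area is a single integral of |2*exp(2*x) - 2*exp(-2*x)|.
∫[0,1] (2*exp(2*x) - 2*exp(-2*x)) dx = -2 + exp(-2) + exp(2).

-2 + exp(-2) + exp(2)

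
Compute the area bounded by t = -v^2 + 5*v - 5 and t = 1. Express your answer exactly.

Both boundary curves give t as a function of v, so integrate with respect to v. Setting them equal: -v^2 + 5*v - 6 = 0, i.e. -(v - 3)*(v - 2) = 0, so they meet at v = 2, 3.
For v in [2, 3], t = -v^2 + 5*v - 5 is on the right; area = ∫[2,3] (-v^2 + 5*v - 6) dv = 1/6.

1/6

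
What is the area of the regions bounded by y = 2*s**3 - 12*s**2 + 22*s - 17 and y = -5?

1

Set the curves equal: 2*s**3 - 12*s**2 + 22*s - 17 = -5, so 2*s**3 - 12*s**2 + 22*s - 12 = 0, which factors as 2*(s - 3)*(s - 2)*(s - 1) = 0. The curves meet at s = 1, 2, 3.
On [1, 2], y = 2*s**3 - 12*s**2 + 22*s - 17 is on top; that piece has area ∫[1,2] (2*s**3 - 12*s**2 + 22*s - 12) ds = 1/2.
On [2, 3], y = -5 is on top; that piece has area ∫[2,3] (-(2*s**3 - 12*s**2 + 22*s - 12)) ds = 1/2.
Total enclosed area = 1/2 + 1/2 = 1.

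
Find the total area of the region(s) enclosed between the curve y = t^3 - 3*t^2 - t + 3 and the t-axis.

The curve meets the t-axis where t^3 - 3*t^2 - t + 3 = 0, i.e. (t - 3)*(t - 1)*(t + 1) = 0, at t = -1, 1, 3.
On [-1, 1] the curve lies above the axis; ∫[-1,1] (t^3 - 3*t^2 - t + 3) dt = 4, giving area 4.
On [1, 3] the curve lies below the axis; ∫[1,3] (t^3 - 3*t^2 - t + 3) dt = -4, giving area 4.
Total area = 4 + 4 = 8.

8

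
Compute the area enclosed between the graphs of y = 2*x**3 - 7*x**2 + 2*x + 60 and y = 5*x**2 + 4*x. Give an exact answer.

407/2

Set the curves equal: 2*x**3 - 7*x**2 + 2*x + 60 = 5*x**2 + 4*x, so 2*x**3 - 12*x**2 - 2*x + 60 = 0, which factors as 2*(x - 5)*(x - 3)*(x + 2) = 0. The curves meet at x = -2, 3, 5.
On [-2, 3], y = 2*x**3 - 7*x**2 + 2*x + 60 is on top; that piece has area ∫[-2,3] (2*x**3 - 12*x**2 - 2*x + 60) dx = 375/2.
On [3, 5], y = 5*x**2 + 4*x is on top; that piece has area ∫[3,5] (-(2*x**3 - 12*x**2 - 2*x + 60)) dx = 16.
Total enclosed area = 375/2 + 16 = 407/2.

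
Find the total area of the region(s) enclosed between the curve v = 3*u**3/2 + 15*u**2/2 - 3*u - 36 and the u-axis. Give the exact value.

443/4

The curve meets the u-axis where 3*u**3/2 + 15*u**2/2 - 3*u - 36 = 0, i.e. 3*(u - 2)*(u + 3)*(u + 4)/2 = 0, at u = -4, -3, 2.
On [-4, -3] the curve lies above the axis; ∫[-4,-3] (3*u**3/2 + 15*u**2/2 - 3*u - 36) du = 11/8, giving area 11/8.
On [-3, 2] the curve lies below the axis; ∫[-3,2] (3*u**3/2 + 15*u**2/2 - 3*u - 36) du = -875/8, giving area 875/8.
Total area = 11/8 + 875/8 = 443/4.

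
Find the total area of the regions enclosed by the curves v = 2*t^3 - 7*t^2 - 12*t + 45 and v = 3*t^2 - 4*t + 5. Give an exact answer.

937/6

Set the curves equal: 2*t^3 - 7*t^2 - 12*t + 45 = 3*t^2 - 4*t + 5, so 2*t^3 - 10*t^2 - 8*t + 40 = 0, which factors as 2*(t - 5)*(t - 2)*(t + 2) = 0. The curves meet at t = -2, 2, 5.
On [-2, 2], v = 2*t^3 - 7*t^2 - 12*t + 45 is on top; that piece has area ∫[-2,2] (2*t^3 - 10*t^2 - 8*t + 40) dt = 320/3.
On [2, 5], v = 3*t^2 - 4*t + 5 is on top; that piece has area ∫[2,5] (-(2*t^3 - 10*t^2 - 8*t + 40)) dt = 99/2.
Total enclosed area = 320/3 + 99/2 = 937/6.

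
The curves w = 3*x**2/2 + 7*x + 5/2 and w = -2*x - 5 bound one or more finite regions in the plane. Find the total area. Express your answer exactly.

16

Set the curves equal: 3*x**2/2 + 7*x + 5/2 = -2*x - 5, so 3*x**2/2 + 9*x + 15/2 = 0, which factors as 3*(x + 1)*(x + 5)/2 = 0. The curves meet at x = -5, -1.
On [-5, -1], w = -2*x - 5 is on top; that piece has area ∫[-5,-1] (-(3*x**2/2 + 9*x + 15/2)) dx = 16.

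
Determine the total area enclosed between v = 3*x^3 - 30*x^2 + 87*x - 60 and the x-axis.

71/2

The curve meets the x-axis where 3*x^3 - 30*x^2 + 87*x - 60 = 0, i.e. 3*(x - 5)*(x - 4)*(x - 1) = 0, at x = 1, 4, 5.
On [1, 4] the curve lies above the axis; ∫[1,4] (3*x^3 - 30*x^2 + 87*x - 60) dx = 135/4, giving area 135/4.
On [4, 5] the curve lies below the axis; ∫[4,5] (3*x^3 - 30*x^2 + 87*x - 60) dx = -7/4, giving area 7/4.
Total area = 135/4 + 7/4 = 71/2.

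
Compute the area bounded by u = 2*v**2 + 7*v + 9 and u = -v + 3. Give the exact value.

8/3

Both boundary curves give u as a function of v, so integrate with respect to v. Setting them equal: 2*v**2 + 8*v + 6 = 0, i.e. 2*(v + 1)*(v + 3) = 0, so they meet at v = -3, -1.
For v in [-3, -1], u = 2*v**2 + 7*v + 9 is on the left; area = ∫[-3,-1] (-(2*v**2 + 8*v + 6)) dv = 8/3.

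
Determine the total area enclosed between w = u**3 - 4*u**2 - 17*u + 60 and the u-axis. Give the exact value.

3901/12

The curve meets the u-axis where u**3 - 4*u**2 - 17*u + 60 = 0, i.e. (u - 5)*(u - 3)*(u + 4) = 0, at u = -4, 3, 5.
On [-4, 3] the curve lies above the axis; ∫[-4,3] (u**3 - 4*u**2 - 17*u + 60) du = 3773/12, giving area 3773/12.
On [3, 5] the curve lies below the axis; ∫[3,5] (u**3 - 4*u**2 - 17*u + 60) du = -32/3, giving area 32/3.
Total area = 3773/12 + 32/3 = 3901/12.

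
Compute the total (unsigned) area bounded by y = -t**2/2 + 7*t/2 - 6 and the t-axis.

1/12

The curve meets the t-axis where -t**2/2 + 7*t/2 - 6 = 0, i.e. -(t - 4)*(t - 3)/2 = 0, at t = 3, 4.
On [3, 4] the curve lies above the axis; ∫[3,4] (-t**2/2 + 7*t/2 - 6) dt = 1/12, giving area 1/12.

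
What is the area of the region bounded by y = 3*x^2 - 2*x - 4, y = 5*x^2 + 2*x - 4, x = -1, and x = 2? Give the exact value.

The difference (3*x^2 - 2*x - 4) - (5*x^2 + 2*x - 4) = -2*x^2 - 4*x changes sign at x = 0 inside [-1, 2], so split the integral there.
∫[-1,0] (-2*x^2 - 4*x) dx = 4/3.
∫[0,2] (-2*x^2 - 4*x) dx = -40/3; the area of that piece is 40/3.
Total area = 4/3 + 40/3 = 44/3.

44/3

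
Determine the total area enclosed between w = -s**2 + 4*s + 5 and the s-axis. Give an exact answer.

36

The curve meets the s-axis where -s**2 + 4*s + 5 = 0, i.e. -(s - 5)*(s + 1) = 0, at s = -1, 5.
On [-1, 5] the curve lies above the axis; ∫[-1,5] (-s**2 + 4*s + 5) ds = 36, giving area 36.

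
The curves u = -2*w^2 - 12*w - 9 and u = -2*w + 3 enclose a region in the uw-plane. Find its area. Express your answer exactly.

1/3

Both boundary curves give u as a function of w, so integrate with respect to w. Setting them equal: -2*w^2 - 10*w - 12 = 0, i.e. -2*(w + 2)*(w + 3) = 0, so they meet at w = -3, -2.
For w in [-3, -2], u = -2*w^2 - 12*w - 9 is on the right; area = ∫[-3,-2] (-2*w^2 - 10*w - 12) dw = 1/3.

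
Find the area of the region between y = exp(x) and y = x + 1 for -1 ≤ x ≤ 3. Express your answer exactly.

-8 - exp(-1) + exp(3)

On [-1, 3], (exp(x)) - (x + 1) = -x + exp(x) - 1 is ≥ 0 throughout, so the area is a single integral of |-x + exp(x) - 1|.
∫[-1,3] (-x + exp(x) - 1) dx = -8 - exp(-1) + exp(3).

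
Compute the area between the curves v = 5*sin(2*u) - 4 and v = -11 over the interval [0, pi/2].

5 + 7*pi/2

On [0, pi/2], (5*sin(2*u) - 4) - (-11) = 5*sin(2*u) + 7 is ≥ 0 throughout, so the area is a single integral of |5*sin(2*u) + 7|.
∫[0,pi/2] (5*sin(2*u) + 7) du = 5 + 7*pi/2.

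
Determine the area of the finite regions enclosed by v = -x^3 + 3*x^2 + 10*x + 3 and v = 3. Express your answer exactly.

407/4

Set the curves equal: -x^3 + 3*x^2 + 10*x + 3 = 3, so -x^3 + 3*x^2 + 10*x = 0, which factors as -x*(x - 5)*(x + 2) = 0. The curves meet at x = -2, 0, 5.
On [-2, 0], v = 3 is on top; that piece has area ∫[-2,0] (-(-x^3 + 3*x^2 + 10*x)) dx = 8.
On [0, 5], v = -x^3 + 3*x^2 + 10*x + 3 is on top; that piece has area ∫[0,5] (-x^3 + 3*x^2 + 10*x) dx = 375/4.
Total enclosed area = 8 + 375/4 = 407/4.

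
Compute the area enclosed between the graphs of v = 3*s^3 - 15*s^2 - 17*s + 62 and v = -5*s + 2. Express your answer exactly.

937/4

Set the curves equal: 3*s^3 - 15*s^2 - 17*s + 62 = -5*s + 2, so 3*s^3 - 15*s^2 - 12*s + 60 = 0, which factors as 3*(s - 5)*(s - 2)*(s + 2) = 0. The curves meet at s = -2, 2, 5.
On [-2, 2], v = 3*s^3 - 15*s^2 - 17*s + 62 is on top; that piece has area ∫[-2,2] (3*s^3 - 15*s^2 - 12*s + 60) ds = 160.
On [2, 5], v = -5*s + 2 is on top; that piece has area ∫[2,5] (-(3*s^3 - 15*s^2 - 12*s + 60)) ds = 297/4.
Total enclosed area = 160 + 297/4 = 937/4.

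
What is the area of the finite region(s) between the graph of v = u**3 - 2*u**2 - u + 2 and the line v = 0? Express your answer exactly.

The curve meets the u-axis where u**3 - 2*u**2 - u + 2 = 0, i.e. (u - 2)*(u - 1)*(u + 1) = 0, at u = -1, 1, 2.
On [-1, 1] the curve lies above the axis; ∫[-1,1] (u**3 - 2*u**2 - u + 2) du = 8/3, giving area 8/3.
On [1, 2] the curve lies below the axis; ∫[1,2] (u**3 - 2*u**2 - u + 2) du = -5/12, giving area 5/12.
Total area = 8/3 + 5/12 = 37/12.

37/12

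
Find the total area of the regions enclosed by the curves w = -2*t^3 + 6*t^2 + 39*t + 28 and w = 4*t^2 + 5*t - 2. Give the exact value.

1136/3

Set the curves equal: -2*t^3 + 6*t^2 + 39*t + 28 = 4*t^2 + 5*t - 2, so -2*t^3 + 2*t^2 + 34*t + 30 = 0, which factors as -2*(t - 5)*(t + 1)*(t + 3) = 0. The curves meet at t = -3, -1, 5.
On [-3, -1], w = 4*t^2 + 5*t - 2 is on top; that piece has area ∫[-3,-1] (-(-2*t^3 + 2*t^2 + 34*t + 30)) dt = 56/3.
On [-1, 5], w = -2*t^3 + 6*t^2 + 39*t + 28 is on top; that piece has area ∫[-1,5] (-2*t^3 + 2*t^2 + 34*t + 30) dt = 360.
Total enclosed area = 56/3 + 360 = 1136/3.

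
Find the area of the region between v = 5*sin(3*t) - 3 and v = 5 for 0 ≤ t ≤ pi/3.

On [0, pi/3], (5*sin(3*t) - 3) - (5) = 5*sin(3*t) - 8 is ≤ 0 throughout, so the area is a single integral of |5*sin(3*t) - 8|.
∫[0,pi/3] (5*sin(3*t) - 8) dt = 10/3 - 8*pi/3; the area of that piece is -10/3 + 8*pi/3.

-10/3 + 8*pi/3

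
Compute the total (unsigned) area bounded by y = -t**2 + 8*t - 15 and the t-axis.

4/3

The curve meets the t-axis where -t**2 + 8*t - 15 = 0, i.e. -(t - 5)*(t - 3) = 0, at t = 3, 5.
On [3, 5] the curve lies above the axis; ∫[3,5] (-t**2 + 8*t - 15) dt = 4/3, giving area 4/3.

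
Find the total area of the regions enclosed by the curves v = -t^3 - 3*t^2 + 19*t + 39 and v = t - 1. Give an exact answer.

Set the curves equal: -t^3 - 3*t^2 + 19*t + 39 = t - 1, so -t^3 - 3*t^2 + 18*t + 40 = 0, which factors as -(t - 4)*(t + 2)*(t + 5) = 0. The curves meet at t = -5, -2, 4.
On [-5, -2], v = t - 1 is on top; that piece has area ∫[-5,-2] (-(-t^3 - 3*t^2 + 18*t + 40)) dt = 135/4.
On [-2, 4], v = -t^3 - 3*t^2 + 19*t + 39 is on top; that piece has area ∫[-2,4] (-t^3 - 3*t^2 + 18*t + 40) dt = 216.
Total enclosed area = 135/4 + 216 = 999/4.

999/4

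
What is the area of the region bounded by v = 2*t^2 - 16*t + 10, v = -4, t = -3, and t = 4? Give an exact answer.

524/3

The difference (2*t^2 - 16*t + 10) - (-4) = 2*t^2 - 16*t + 14 changes sign at t = 1 inside [-3, 4], so split the integral there.
∫[-3,1] (2*t^2 - 16*t + 14) dt = 416/3.
∫[1,4] (2*t^2 - 16*t + 14) dt = -36; the area of that piece is 36.
Total area = 416/3 + 36 = 524/3.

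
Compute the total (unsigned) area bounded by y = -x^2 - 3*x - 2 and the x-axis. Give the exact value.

1/6

The curve meets the x-axis where -x^2 - 3*x - 2 = 0, i.e. -(x + 1)*(x + 2) = 0, at x = -2, -1.
On [-2, -1] the curve lies above the axis; ∫[-2,-1] (-x^2 - 3*x - 2) dx = 1/6, giving area 1/6.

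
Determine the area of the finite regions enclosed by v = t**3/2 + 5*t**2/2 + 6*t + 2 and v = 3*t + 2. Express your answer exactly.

37/24

Set the curves equal: t**3/2 + 5*t**2/2 + 6*t + 2 = 3*t + 2, so t**3/2 + 5*t**2/2 + 3*t = 0, which factors as t*(t + 2)*(t + 3)/2 = 0. The curves meet at t = -3, -2, 0.
On [-3, -2], v = t**3/2 + 5*t**2/2 + 6*t + 2 is on top; that piece has area ∫[-3,-2] (t**3/2 + 5*t**2/2 + 3*t) dt = 5/24.
On [-2, 0], v = 3*t + 2 is on top; that piece has area ∫[-2,0] (-(t**3/2 + 5*t**2/2 + 3*t)) dt = 4/3.
Total enclosed area = 5/24 + 4/3 = 37/24.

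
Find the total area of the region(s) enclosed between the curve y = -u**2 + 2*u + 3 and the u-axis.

32/3

The curve meets the u-axis where -u**2 + 2*u + 3 = 0, i.e. -(u - 3)*(u + 1) = 0, at u = -1, 3.
On [-1, 3] the curve lies above the axis; ∫[-1,3] (-u**2 + 2*u + 3) du = 32/3, giving area 32/3.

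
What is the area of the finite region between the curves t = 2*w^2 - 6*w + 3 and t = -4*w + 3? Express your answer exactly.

1/3

Both boundary curves give t as a function of w, so integrate with respect to w. Setting them equal: 2*w^2 - 2*w = 0, i.e. 2*w*(w - 1) = 0, so they meet at w = 0, 1.
For w in [0, 1], t = 2*w^2 - 6*w + 3 is on the left; area = ∫[0,1] (-(2*w^2 - 2*w)) dw = 1/3.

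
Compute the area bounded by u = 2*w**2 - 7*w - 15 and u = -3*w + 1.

72

Both boundary curves give u as a function of w, so integrate with respect to w. Setting them equal: 2*w**2 - 4*w - 16 = 0, i.e. 2*(w - 4)*(w + 2) = 0, so they meet at w = -2, 4.
For w in [-2, 4], u = 2*w**2 - 7*w - 15 is on the left; area = ∫[-2,4] (-(2*w**2 - 4*w - 16)) dw = 72.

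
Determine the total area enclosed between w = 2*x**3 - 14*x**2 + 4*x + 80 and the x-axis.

The curve meets the x-axis where 2*x**3 - 14*x**2 + 4*x + 80 = 0, i.e. 2*(x - 5)*(x - 4)*(x + 2) = 0, at x = -2, 4, 5.
On [-2, 4] the curve lies above the axis; ∫[-2,4] (2*x**3 - 14*x**2 + 4*x + 80) dx = 288, giving area 288.
On [4, 5] the curve lies below the axis; ∫[4,5] (2*x**3 - 14*x**2 + 4*x + 80) dx = -13/6, giving area 13/6.
Total area = 288 + 13/6 = 1741/6.

1741/6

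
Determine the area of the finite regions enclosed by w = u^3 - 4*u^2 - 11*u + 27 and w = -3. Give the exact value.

863/6

Set the curves equal: u^3 - 4*u^2 - 11*u + 27 = -3, so u^3 - 4*u^2 - 11*u + 30 = 0, which factors as (u - 5)*(u - 2)*(u + 3) = 0. The curves meet at u = -3, 2, 5.
On [-3, 2], w = u^3 - 4*u^2 - 11*u + 27 is on top; that piece has area ∫[-3,2] (u^3 - 4*u^2 - 11*u + 30) du = 1375/12.
On [2, 5], w = -3 is on top; that piece has area ∫[2,5] (-(u^3 - 4*u^2 - 11*u + 30)) du = 117/4.
Total enclosed area = 1375/12 + 117/4 = 863/6.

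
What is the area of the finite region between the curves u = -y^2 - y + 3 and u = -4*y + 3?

9/2

Both boundary curves give u as a function of y, so integrate with respect to y. Setting them equal: -y^2 + 3*y = 0, i.e. -y*(y - 3) = 0, so they meet at y = 0, 3.
For y in [0, 3], u = -y^2 - y + 3 is on the right; area = ∫[0,3] (-y^2 + 3*y) dy = 9/2.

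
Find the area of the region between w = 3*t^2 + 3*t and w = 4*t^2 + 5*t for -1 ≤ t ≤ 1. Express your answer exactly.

2

The difference (3*t^2 + 3*t) - (4*t^2 + 5*t) = -t^2 - 2*t changes sign at t = 0 inside [-1, 1], so split the integral there.
∫[-1,0] (-t^2 - 2*t) dt = 2/3.
∫[0,1] (-t^2 - 2*t) dt = -4/3; the area of that piece is 4/3.
Total area = 2/3 + 4/3 = 2.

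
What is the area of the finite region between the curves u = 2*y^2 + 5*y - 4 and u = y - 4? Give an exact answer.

Both boundary curves give u as a function of y, so integrate with respect to y. Setting them equal: 2*y^2 + 4*y = 0, i.e. 2*y*(y + 2) = 0, so they meet at y = -2, 0.
For y in [-2, 0], u = 2*y^2 + 5*y - 4 is on the left; area = ∫[-2,0] (-(2*y^2 + 4*y)) dy = 8/3.

8/3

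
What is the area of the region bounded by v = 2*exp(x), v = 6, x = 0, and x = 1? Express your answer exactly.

On [0, 1], (2*exp(x)) - (6) = 2*exp(x) - 6 is ≤ 0 throughout, so the area is a single integral of |2*exp(x) - 6|.
∫[0,1] (2*exp(x) - 6) dx = -8 + 2*exp(1); the area of that piece is 8 - 2*exp(1).

8 - 2*exp(1)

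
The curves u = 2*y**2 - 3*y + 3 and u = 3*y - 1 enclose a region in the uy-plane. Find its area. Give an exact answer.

Both boundary curves give u as a function of y, so integrate with respect to y. Setting them equal: 2*y**2 - 6*y + 4 = 0, i.e. 2*(y - 2)*(y - 1) = 0, so they meet at y = 1, 2.
For y in [1, 2], u = 2*y**2 - 3*y + 3 is on the left; area = ∫[1,2] (-(2*y**2 - 6*y + 4)) dy = 1/3.

1/3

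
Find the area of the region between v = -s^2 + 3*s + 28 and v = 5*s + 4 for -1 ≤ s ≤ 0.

74/3

On [-1, 0], (-s^2 + 3*s + 28) - (5*s + 4) = -s^2 - 2*s + 24 is ≥ 0 throughout, so the area is a single integral of |-s^2 - 2*s + 24|.
∫[-1,0] (-s^2 - 2*s + 24) ds = 74/3.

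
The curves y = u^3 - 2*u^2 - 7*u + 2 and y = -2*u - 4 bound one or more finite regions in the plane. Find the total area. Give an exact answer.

253/12

Set the curves equal: u^3 - 2*u^2 - 7*u + 2 = -2*u - 4, so u^3 - 2*u^2 - 5*u + 6 = 0, which factors as (u - 3)*(u - 1)*(u + 2) = 0. The curves meet at u = -2, 1, 3.
On [-2, 1], y = u^3 - 2*u^2 - 7*u + 2 is on top; that piece has area ∫[-2,1] (u^3 - 2*u^2 - 5*u + 6) du = 63/4.
On [1, 3], y = -2*u - 4 is on top; that piece has area ∫[1,3] (-(u^3 - 2*u^2 - 5*u + 6)) du = 16/3.
Total enclosed area = 63/4 + 16/3 = 253/12.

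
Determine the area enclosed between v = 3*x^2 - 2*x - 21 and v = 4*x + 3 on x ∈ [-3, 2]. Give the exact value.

The difference (3*x^2 - 2*x - 21) - (4*x + 3) = 3*x^2 - 6*x - 24 changes sign at x = -2 inside [-3, 2], so split the integral there.
∫[-3,-2] (3*x^2 - 6*x - 24) dx = 10.
∫[-2,2] (3*x^2 - 6*x - 24) dx = -80; the area of that piece is 80.
Total area = 10 + 80 = 90.

90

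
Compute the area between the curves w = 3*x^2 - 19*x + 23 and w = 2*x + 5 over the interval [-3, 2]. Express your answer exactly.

381/2

The difference (3*x^2 - 19*x + 23) - (2*x + 5) = 3*x^2 - 21*x + 18 changes sign at x = 1 inside [-3, 2], so split the integral there.
∫[-3,1] (3*x^2 - 21*x + 18) dx = 184.
∫[1,2] (3*x^2 - 21*x + 18) dx = -13/2; the area of that piece is 13/2.
Total area = 184 + 13/2 = 381/2.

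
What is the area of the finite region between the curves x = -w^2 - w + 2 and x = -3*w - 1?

Both boundary curves give x as a function of w, so integrate with respect to w. Setting them equal: -w^2 + 2*w + 3 = 0, i.e. -(w - 3)*(w + 1) = 0, so they meet at w = -1, 3.
For w in [-1, 3], x = -w^2 - w + 2 is on the right; area = ∫[-1,3] (-w^2 + 2*w + 3) dw = 32/3.

32/3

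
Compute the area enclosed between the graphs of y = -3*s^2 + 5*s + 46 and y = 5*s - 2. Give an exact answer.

Set the curves equal: -3*s^2 + 5*s + 46 = 5*s - 2, so -3*s^2 + 48 = 0, which factors as -3*(s - 4)*(s + 4) = 0. The curves meet at s = -4, 4.
On [-4, 4], y = -3*s^2 + 5*s + 46 is on top; that piece has area ∫[-4,4] (-3*s^2 + 48) ds = 256.

256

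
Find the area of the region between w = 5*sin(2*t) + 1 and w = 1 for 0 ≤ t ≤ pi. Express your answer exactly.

The difference (5*sin(2*t) + 1) - (1) = 5*sin(2*t) changes sign at t = pi/2 inside [0, pi], so split the integral there.
∫[0,pi/2] (5*sin(2*t)) dt = 5.
∫[pi/2,pi] (5*sin(2*t)) dt = -5; the area of that piece is 5.
Total area = 5 + 5 = 10.

10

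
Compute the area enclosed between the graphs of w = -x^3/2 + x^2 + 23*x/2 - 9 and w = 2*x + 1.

Set the curves equal: -x^3/2 + x^2 + 23*x/2 - 9 = 2*x + 1, so -x^3/2 + x^2 + 19*x/2 - 10 = 0, which factors as -(x - 5)*(x - 1)*(x + 4)/2 = 0. The curves meet at x = -4, 1, 5.
On [-4, 1], w = 2*x + 1 is on top; that piece has area ∫[-4,1] (-(-x^3/2 + x^2 + 19*x/2 - 10)) dx = 1625/24.
On [1, 5], w = -x^3/2 + x^2 + 23*x/2 - 9 is on top; that piece has area ∫[1,5] (-x^3/2 + x^2 + 19*x/2 - 10) dx = 112/3.
Total enclosed area = 1625/24 + 112/3 = 2521/24.

2521/24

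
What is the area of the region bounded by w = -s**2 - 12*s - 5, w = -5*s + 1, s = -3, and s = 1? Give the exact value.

20

The difference (-s**2 - 12*s - 5) - (-5*s + 1) = -s**2 - 7*s - 6 changes sign at s = -1 inside [-3, 1], so split the integral there.
∫[-3,-1] (-s**2 - 7*s - 6) ds = 22/3.
∫[-1,1] (-s**2 - 7*s - 6) ds = -38/3; the area of that piece is 38/3.
Total area = 22/3 + 38/3 = 20.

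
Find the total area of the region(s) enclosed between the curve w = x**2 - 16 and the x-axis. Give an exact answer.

256/3

The curve meets the x-axis where x**2 - 16 = 0, i.e. (x - 4)*(x + 4) = 0, at x = -4, 4.
On [-4, 4] the curve lies below the axis; ∫[-4,4] (x**2 - 16) dx = -256/3, giving area 256/3.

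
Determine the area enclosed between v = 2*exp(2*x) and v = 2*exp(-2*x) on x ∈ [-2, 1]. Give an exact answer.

-4 + exp(-4) + exp(-2) + exp(2) + exp(4)

The difference (2*exp(2*x)) - (2*exp(-2*x)) = 2*exp(2*x) - 2*exp(-2*x) changes sign at x = 0 inside [-2, 1], so split the integral there.
∫[-2,0] (2*exp(2*x) - 2*exp(-2*x)) dx = -exp(4) - exp(-4) + 2; the area of that piece is -2 + exp(-4) + exp(4).
∫[0,1] (2*exp(2*x) - 2*exp(-2*x)) dx = -2 + exp(-2) + exp(2).
Total area = (-2 + exp(-4) + exp(4)) + (-2 + exp(-2) + exp(2)) = -4 + exp(-4) + exp(-2) + exp(2) + exp(4).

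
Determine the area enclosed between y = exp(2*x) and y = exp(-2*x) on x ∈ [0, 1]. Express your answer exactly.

-1 + exp(-2)/2 + exp(2)/2

On [0, 1], (exp(2*x)) - (exp(-2*x)) = exp(2*x) - exp(-2*x) is ≥ 0 throughout, so the area is a single integral of |exp(2*x) - exp(-2*x)|.
∫[0,1] (exp(2*x) - exp(-2*x)) dx = -1 + exp(-2)/2 + exp(2)/2.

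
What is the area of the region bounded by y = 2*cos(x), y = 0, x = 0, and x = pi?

4

The difference (2*cos(x)) - (0) = 2*cos(x) changes sign at x = pi/2 inside [0, pi], so split the integral there.
∫[0,pi/2] (2*cos(x)) dx = 2.
∫[pi/2,pi] (2*cos(x)) dx = -2; the area of that piece is 2.
Total area = 2 + 2 = 4.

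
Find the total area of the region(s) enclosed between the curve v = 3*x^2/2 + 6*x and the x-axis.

The curve meets the x-axis where 3*x^2/2 + 6*x = 0, i.e. 3*x*(x + 4)/2 = 0, at x = -4, 0.
On [-4, 0] the curve lies below the axis; ∫[-4,0] (3*x^2/2 + 6*x) dx = -16, giving area 16.

16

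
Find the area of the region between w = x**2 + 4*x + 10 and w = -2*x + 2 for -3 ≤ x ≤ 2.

The difference (x**2 + 4*x + 10) - (-2*x + 2) = x**2 + 6*x + 8 changes sign at x = -2 inside [-3, 2], so split the integral there.
∫[-3,-2] (x**2 + 6*x + 8) dx = -2/3; the area of that piece is 2/3.
∫[-2,2] (x**2 + 6*x + 8) dx = 112/3.
Total area = 2/3 + 112/3 = 38.

38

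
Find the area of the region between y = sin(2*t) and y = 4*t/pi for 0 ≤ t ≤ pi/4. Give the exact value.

On [0, pi/4], (sin(2*t)) - (4*t/pi) = -4*t/pi + sin(2*t) is ≥ 0 throughout, so the area is a single integral of |-4*t/pi + sin(2*t)|.
∫[0,pi/4] (-4*t/pi + sin(2*t)) dt = 1/2 - pi/8.

1/2 - pi/8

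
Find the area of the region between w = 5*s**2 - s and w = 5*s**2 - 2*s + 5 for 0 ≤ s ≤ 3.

21/2

On [0, 3], (5*s**2 - s) - (5*s**2 - 2*s + 5) = s - 5 is ≤ 0 throughout, so the area is a single integral of |s - 5|.
∫[0,3] (s - 5) ds = -21/2; the area of that piece is 21/2.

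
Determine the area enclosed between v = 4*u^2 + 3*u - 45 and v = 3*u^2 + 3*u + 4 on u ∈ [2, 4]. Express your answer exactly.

238/3

On [2, 4], (4*u^2 + 3*u - 45) - (3*u^2 + 3*u + 4) = u^2 - 49 is ≤ 0 throughout, so the area is a single integral of |u^2 - 49|.
∫[2,4] (u^2 - 49) du = -238/3; the area of that piece is 238/3.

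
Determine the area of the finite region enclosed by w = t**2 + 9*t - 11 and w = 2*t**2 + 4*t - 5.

1/6

Set the curves equal: t**2 + 9*t - 11 = 2*t**2 + 4*t - 5, so -t**2 + 5*t - 6 = 0, which factors as -(t - 3)*(t - 2) = 0. The curves meet at t = 2, 3.
On [2, 3], w = t**2 + 9*t - 11 is on top; that piece has area ∫[2,3] (-t**2 + 5*t - 6) dt = 1/6.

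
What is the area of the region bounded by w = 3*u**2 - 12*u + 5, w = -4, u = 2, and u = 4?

The difference (3*u**2 - 12*u + 5) - (-4) = 3*u**2 - 12*u + 9 changes sign at u = 3 inside [2, 4], so split the integral there.
∫[2,3] (3*u**2 - 12*u + 9) du = -2; the area of that piece is 2.
∫[3,4] (3*u**2 - 12*u + 9) du = 4.
Total area = 2 + 4 = 6.

6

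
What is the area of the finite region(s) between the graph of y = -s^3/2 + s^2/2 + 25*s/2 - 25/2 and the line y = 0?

The curve meets the s-axis where -s^3/2 + s^2/2 + 25*s/2 - 25/2 = 0, i.e. -(s - 5)*(s - 1)*(s + 5)/2 = 0, at s = -5, 1, 5.
On [-5, 1] the curve lies below the axis; ∫[-5,1] (-s^3/2 + s^2/2 + 25*s/2 - 25/2) ds = -126, giving area 126.
On [1, 5] the curve lies above the axis; ∫[1,5] (-s^3/2 + s^2/2 + 25*s/2 - 25/2) ds = 128/3, giving area 128/3.
Total area = 126 + 128/3 = 506/3.

506/3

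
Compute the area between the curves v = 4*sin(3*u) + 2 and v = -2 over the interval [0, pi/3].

8/3 + 4*pi/3

On [0, pi/3], (4*sin(3*u) + 2) - (-2) = 4*sin(3*u) + 4 is ≥ 0 throughout, so the area is a single integral of |4*sin(3*u) + 4|.
∫[0,pi/3] (4*sin(3*u) + 4) du = 8/3 + 4*pi/3.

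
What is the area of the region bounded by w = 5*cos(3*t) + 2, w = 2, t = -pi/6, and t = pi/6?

10/3

On [-pi/6, pi/6], (5*cos(3*t) + 2) - (2) = 5*cos(3*t) is ≥ 0 throughout, so the area is a single integral of |5*cos(3*t)|.
∫[-pi/6,pi/6] (5*cos(3*t)) dt = 10/3.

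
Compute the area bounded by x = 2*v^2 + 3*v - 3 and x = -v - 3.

8/3

Both boundary curves give x as a function of v, so integrate with respect to v. Setting them equal: 2*v^2 + 4*v = 0, i.e. 2*v*(v + 2) = 0, so they meet at v = -2, 0.
For v in [-2, 0], x = 2*v^2 + 3*v - 3 is on the left; area = ∫[-2,0] (-(2*v^2 + 4*v)) dv = 8/3.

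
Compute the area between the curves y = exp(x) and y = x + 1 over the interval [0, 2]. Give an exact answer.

-5 + exp(2)

On [0, 2], (exp(x)) - (x + 1) = -x + exp(x) - 1 is ≥ 0 throughout, so the area is a single integral of |-x + exp(x) - 1|.
∫[0,2] (-x + exp(x) - 1) dx = -5 + exp(2).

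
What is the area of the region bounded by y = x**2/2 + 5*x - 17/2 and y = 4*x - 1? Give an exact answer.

128/3

Set the curves equal: x**2/2 + 5*x - 17/2 = 4*x - 1, so x**2/2 + x - 15/2 = 0, which factors as (x - 3)*(x + 5)/2 = 0. The curves meet at x = -5, 3.
On [-5, 3], y = 4*x - 1 is on top; that piece has area ∫[-5,3] (-(x**2/2 + x - 15/2)) dx = 128/3.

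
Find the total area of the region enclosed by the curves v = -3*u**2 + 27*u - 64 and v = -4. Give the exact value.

1/2

Set the curves equal: -3*u**2 + 27*u - 64 = -4, so -3*u**2 + 27*u - 60 = 0, which factors as -3*(u - 5)*(u - 4) = 0. The curves meet at u = 4, 5.
On [4, 5], v = -3*u**2 + 27*u - 64 is on top; that piece has area ∫[4,5] (-3*u**2 + 27*u - 60) du = 1/2.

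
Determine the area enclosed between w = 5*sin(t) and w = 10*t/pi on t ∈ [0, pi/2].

On [0, pi/2], (5*sin(t)) - (10*t/pi) = -10*t/pi + 5*sin(t) is ≥ 0 throughout, so the area is a single integral of |-10*t/pi + 5*sin(t)|.
∫[0,pi/2] (-10*t/pi + 5*sin(t)) dt = 5 - 5*pi/4.

5 - 5*pi/4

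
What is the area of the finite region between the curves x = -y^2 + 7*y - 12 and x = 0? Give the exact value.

1/6

Both boundary curves give x as a function of y, so integrate with respect to y. Setting them equal: -y^2 + 7*y - 12 = 0, i.e. -(y - 4)*(y - 3) = 0, so they meet at y = 3, 4.
For y in [3, 4], x = -y^2 + 7*y - 12 is on the right; area = ∫[3,4] (-y^2 + 7*y - 12) dy = 1/6.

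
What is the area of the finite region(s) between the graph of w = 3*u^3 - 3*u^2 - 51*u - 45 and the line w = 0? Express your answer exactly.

The curve meets the u-axis where 3*u^3 - 3*u^2 - 51*u - 45 = 0, i.e. 3*(u - 5)*(u + 1)*(u + 3) = 0, at u = -3, -1, 5.
On [-3, -1] the curve lies above the axis; ∫[-3,-1] (3*u^3 - 3*u^2 - 51*u - 45) du = 28, giving area 28.
On [-1, 5] the curve lies below the axis; ∫[-1,5] (3*u^3 - 3*u^2 - 51*u - 45) du = -540, giving area 540.
Total area = 28 + 540 = 568.

568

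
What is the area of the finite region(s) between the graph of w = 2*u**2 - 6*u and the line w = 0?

The curve meets the u-axis where 2*u**2 - 6*u = 0, i.e. 2*u*(u - 3) = 0, at u = 0, 3.
On [0, 3] the curve lies below the axis; ∫[0,3] (2*u**2 - 6*u) du = -9, giving area 9.

9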